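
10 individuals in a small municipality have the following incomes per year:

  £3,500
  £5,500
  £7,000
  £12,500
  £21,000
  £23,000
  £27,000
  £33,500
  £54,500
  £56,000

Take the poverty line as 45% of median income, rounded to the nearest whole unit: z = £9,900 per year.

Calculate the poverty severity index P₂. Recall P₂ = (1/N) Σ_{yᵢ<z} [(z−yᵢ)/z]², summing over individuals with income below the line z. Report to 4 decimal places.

Incomes under z: £3,500, £5,500, £7,000 (q = 3 of N = 10).
Normalized shortfalls: (9900−3500)/9900 = 0.6465; (9900−5500)/9900 = 0.4444; (9900−7000)/9900 = 0.2929.
Squared: 0.4179; 0.1975; 0.0858.
Sum = 0.701255; P₂ = 0.701255 / 10 = 0.0701.

0.0701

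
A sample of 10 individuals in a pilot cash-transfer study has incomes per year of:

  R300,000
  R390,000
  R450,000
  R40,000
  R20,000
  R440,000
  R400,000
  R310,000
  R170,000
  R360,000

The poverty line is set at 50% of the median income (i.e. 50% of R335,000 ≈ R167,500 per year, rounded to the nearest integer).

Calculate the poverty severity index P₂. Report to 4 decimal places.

0.1355

Poor units: R20,000, R40,000 (q = 2 of N = 10).
Relative gaps: (167500−20000)/167500 = 0.8806; (167500−40000)/167500 = 0.7612.
Squared: 0.7755; 0.5794.
Sum = 1.354867; P₂ = 1.354867 / 10 = 0.1355.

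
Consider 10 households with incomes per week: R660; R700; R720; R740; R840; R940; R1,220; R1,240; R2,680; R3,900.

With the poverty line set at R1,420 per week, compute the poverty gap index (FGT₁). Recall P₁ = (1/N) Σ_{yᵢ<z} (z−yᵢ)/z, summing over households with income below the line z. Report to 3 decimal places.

Incomes under z: R660, R700, R720, R740, R840, R940, R1,220, R1,240 (q = 8 of N = 10).
Relative gaps: (1420−660)/1420 = 0.5352; (1420−700)/1420 = 0.5070; (1420−720)/1420 = 0.4930; (1420−740)/1420 = 0.4789; (1420−840)/1420 = 0.4085; (1420−940)/1420 = 0.3380; (1420−1220)/1420 = 0.1408; (1420−1240)/1420 = 0.1268.
Sum of shortfalls = 3.028169; P₁ averages over all N: 3.028169 / 10 = 0.303.

0.303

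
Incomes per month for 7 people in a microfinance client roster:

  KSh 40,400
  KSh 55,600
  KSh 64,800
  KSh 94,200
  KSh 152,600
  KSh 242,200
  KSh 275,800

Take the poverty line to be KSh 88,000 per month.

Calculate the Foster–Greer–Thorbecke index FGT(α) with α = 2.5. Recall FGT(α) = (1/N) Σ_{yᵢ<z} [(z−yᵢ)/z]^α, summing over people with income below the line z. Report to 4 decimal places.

Below the line: KSh 40,400, KSh 55,600, KSh 64,800 (q = 3 of N = 7).
Relative gaps: (88000−40400)/88000 = 0.5409; (88000−55600)/88000 = 0.3682; (88000−64800)/88000 = 0.2636.
Raised to α = 2.5: 0.21518; 0.08225; 0.03569.
Sum = 0.333125; FGT(2.5) = 0.333125 / 7 = 0.0476.

0.0476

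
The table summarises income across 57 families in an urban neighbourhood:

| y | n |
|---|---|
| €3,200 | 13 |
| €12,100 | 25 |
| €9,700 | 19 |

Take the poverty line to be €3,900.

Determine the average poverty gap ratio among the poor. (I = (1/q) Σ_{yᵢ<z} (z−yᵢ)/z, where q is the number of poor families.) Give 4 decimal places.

Below the line: 13×€3,200 (q = 13 of N = 57).
Relative gaps: 0.1795 (×13); sum = 2.333333.
The income-gap ratio divides by q (the poor only): 2.333333 / 13 = 0.1795.

0.1795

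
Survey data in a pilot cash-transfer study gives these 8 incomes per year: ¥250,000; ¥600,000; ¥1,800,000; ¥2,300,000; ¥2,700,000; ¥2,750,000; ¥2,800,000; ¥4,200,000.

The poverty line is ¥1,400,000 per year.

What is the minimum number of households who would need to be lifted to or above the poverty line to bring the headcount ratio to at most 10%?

2

Currently q = 2 of N = 8 are below the line (H = 0.250).
A headcount ratio of at most 10% allows at most ⌊0.10 × 8⌋ = 0 poor households.
So at least 2 − 0 = 2 must be lifted.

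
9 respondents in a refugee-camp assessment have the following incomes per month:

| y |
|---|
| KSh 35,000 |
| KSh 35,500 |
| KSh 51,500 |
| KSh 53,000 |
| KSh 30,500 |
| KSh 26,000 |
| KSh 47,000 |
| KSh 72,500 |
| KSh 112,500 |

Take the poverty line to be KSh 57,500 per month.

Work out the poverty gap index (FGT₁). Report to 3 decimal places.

0.240

Below the line: KSh 26,000, KSh 30,500, KSh 35,000, KSh 35,500, KSh 47,000, KSh 51,500, KSh 53,000 (q = 7 of N = 9).
Relative gaps: (57500−26000)/57500 = 0.5478; (57500−30500)/57500 = 0.4696; (57500−35000)/57500 = 0.3913; (57500−35500)/57500 = 0.3826; (57500−47000)/57500 = 0.1826; (57500−51500)/57500 = 0.1043; (57500−53000)/57500 = 0.0783.
Sum of shortfalls = 2.156522; P₁ averages over all N: 2.156522 / 9 = 0.240.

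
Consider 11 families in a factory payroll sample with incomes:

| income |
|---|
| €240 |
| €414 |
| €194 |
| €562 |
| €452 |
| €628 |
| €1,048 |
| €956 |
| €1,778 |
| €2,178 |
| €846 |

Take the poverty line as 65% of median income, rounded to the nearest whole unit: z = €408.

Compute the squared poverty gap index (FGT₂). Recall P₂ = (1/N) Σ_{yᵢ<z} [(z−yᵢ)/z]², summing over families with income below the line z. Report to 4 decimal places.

Below the line: €194, €240 (q = 2 of N = 11).
Relative gaps: (408−194)/408 = 0.5245; (408−240)/408 = 0.4118.
Squared: 0.2751; 0.1696.
Sum = 0.444661; P₂ = 0.444661 / 11 = 0.0404.

0.0404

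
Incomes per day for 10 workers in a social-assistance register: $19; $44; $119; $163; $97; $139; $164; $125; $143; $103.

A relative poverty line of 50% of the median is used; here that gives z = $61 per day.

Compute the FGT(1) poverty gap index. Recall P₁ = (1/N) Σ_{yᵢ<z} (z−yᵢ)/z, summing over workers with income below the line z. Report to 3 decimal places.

0.097

Below z: $19, $44 (q = 2 of N = 10).
Normalized shortfalls: (61−19)/61 = 0.6885; (61−44)/61 = 0.2787.
Sum of shortfalls = 0.967213; P₁ averages over all N: 0.967213 / 10 = 0.097.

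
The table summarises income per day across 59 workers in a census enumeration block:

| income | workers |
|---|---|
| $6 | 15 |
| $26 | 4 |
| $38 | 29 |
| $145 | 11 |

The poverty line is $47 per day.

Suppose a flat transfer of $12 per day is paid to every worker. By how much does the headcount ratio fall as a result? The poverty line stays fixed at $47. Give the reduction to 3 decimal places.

0.492

Before: below the line — 15×$6, 4×$26, 29×$38; headcount ratio = 0.81356.
After the $12 transfer: below the line — 15×$18, 4×$38; headcount ratio = 0.32203.
Reduction = 0.81356 − 0.32203 = 0.492.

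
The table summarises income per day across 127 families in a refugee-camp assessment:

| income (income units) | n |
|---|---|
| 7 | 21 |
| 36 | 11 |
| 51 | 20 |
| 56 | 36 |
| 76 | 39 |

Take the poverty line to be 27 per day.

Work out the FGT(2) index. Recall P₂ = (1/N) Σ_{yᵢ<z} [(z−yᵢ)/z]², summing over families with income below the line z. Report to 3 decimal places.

Poor units: 21×7 (q = 21 of N = 127).
Gap ratios (z−y)/z: (27−7)/27 = 0.7407 (×21).
Squared: 0.5487 (×21).
Sum = 11.522634; P₂ = 11.522634 / 127 = 0.091.

0.091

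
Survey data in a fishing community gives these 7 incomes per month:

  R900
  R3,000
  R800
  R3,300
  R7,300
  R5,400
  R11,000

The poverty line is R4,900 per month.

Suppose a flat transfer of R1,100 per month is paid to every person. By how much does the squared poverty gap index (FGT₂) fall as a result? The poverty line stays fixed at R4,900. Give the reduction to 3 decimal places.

Before: below the line — R800, R900, R3,000, R3,300; squared poverty gap index (FGT₂) = 0.23193.
After the R1,100 transfer: below the line — R1,900, R2,000, R4,100, R4,400; squared poverty gap index (FGT₂) = 0.10888.
Reduction = 0.23193 − 0.10888 = 0.123.

0.123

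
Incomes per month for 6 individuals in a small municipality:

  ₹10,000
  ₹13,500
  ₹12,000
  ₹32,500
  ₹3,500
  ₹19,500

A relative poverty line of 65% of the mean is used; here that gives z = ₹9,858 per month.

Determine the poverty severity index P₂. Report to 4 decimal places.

Poor units: ₹3,500 (q = 1 of N = 6).
Normalized shortfalls: (9858−3500)/9858 = 0.6450.
Squared: 0.4160.
Sum = 0.415971; P₂ = 0.415971 / 6 = 0.0693.

0.0693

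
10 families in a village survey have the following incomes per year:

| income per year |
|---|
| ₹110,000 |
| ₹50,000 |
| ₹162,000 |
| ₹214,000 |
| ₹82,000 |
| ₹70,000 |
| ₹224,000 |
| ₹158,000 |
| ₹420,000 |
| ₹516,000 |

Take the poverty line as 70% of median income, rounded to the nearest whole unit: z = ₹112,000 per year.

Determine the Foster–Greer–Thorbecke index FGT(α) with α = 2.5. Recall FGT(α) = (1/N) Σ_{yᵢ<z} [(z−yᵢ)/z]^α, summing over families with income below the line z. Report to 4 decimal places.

0.0351

Below z: ₹50,000, ₹70,000, ₹82,000, ₹110,000 (q = 4 of N = 10).
Normalized shortfalls: (112000−50000)/112000 = 0.5536; (112000−70000)/112000 = 0.3750; (112000−82000)/112000 = 0.2679; (112000−110000)/112000 = 0.0179.
Raised to α = 2.5: 0.22800; 0.08611; 0.03713; 0.00004.
Sum = 0.351290; FGT(2.5) = 0.351290 / 10 = 0.0351.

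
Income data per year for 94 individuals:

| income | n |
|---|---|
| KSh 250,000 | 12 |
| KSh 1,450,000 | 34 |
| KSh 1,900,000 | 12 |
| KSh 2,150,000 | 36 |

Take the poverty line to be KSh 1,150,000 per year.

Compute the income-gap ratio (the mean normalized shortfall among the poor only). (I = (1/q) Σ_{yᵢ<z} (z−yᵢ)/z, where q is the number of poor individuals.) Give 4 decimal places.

Below the line: 12×KSh 250,000 (q = 12 of N = 94).
Relative gaps: 0.7826 (×12); sum = 9.391304.
The income-gap ratio divides by q (the poor only): 9.391304 / 12 = 0.7826.

0.7826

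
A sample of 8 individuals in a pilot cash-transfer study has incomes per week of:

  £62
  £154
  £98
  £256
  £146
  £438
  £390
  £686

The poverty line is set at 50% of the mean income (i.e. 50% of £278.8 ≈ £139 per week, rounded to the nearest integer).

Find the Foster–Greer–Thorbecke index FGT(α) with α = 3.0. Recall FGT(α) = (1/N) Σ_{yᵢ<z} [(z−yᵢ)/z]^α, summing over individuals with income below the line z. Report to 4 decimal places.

0.0245

Below the line: £62, £98 (q = 2 of N = 8).
Shortfall ratios: (139−62)/139 = 0.5540; (139−98)/139 = 0.2950.
Raised to α = 3.0: 0.16999; 0.02566.
Sum = 0.195655; FGT(3.0) = 0.195655 / 8 = 0.0245.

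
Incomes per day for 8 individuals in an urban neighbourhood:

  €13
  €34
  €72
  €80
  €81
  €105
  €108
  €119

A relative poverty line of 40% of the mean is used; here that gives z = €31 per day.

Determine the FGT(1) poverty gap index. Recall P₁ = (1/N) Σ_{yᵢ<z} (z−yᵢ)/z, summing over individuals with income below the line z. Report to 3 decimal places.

Below the line: €13 (q = 1 of N = 8).
Normalized shortfalls: (31−13)/31 = 0.5806.
Σ = 0.580645. Dividing by the full population N = 8 gives P₁ = 0.073.

0.073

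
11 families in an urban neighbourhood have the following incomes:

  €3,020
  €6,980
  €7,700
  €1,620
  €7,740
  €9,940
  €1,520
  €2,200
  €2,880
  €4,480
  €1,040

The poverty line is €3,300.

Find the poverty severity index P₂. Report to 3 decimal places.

Incomes under z: €1,040, €1,520, €1,620, €2,200, €2,880, €3,020 (q = 6 of N = 11).
Gap ratios (z−y)/z: (3300−1040)/3300 = 0.6848; (3300−1520)/3300 = 0.5394; (3300−1620)/3300 = 0.5091; (3300−2200)/3300 = 0.3333; (3300−2880)/3300 = 0.1273; (3300−3020)/3300 = 0.0848.
Squared: 0.4690; 0.2909; 0.2592; 0.1111; 0.0162; 0.0072.
Sum = 1.153646; P₂ = 1.153646 / 11 = 0.105.

0.105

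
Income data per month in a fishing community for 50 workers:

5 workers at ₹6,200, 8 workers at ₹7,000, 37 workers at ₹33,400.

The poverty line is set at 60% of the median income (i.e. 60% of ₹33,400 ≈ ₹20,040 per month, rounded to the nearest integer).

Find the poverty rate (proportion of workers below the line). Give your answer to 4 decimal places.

13 of the 50 workers have income below ₹20,040.
H = 13/50 = 0.2600.

0.2600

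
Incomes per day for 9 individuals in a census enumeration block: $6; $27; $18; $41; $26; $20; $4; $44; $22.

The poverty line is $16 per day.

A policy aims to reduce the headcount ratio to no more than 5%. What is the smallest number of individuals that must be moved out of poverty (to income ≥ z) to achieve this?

2 of the 9 individuals are poor, so H = 2/9 = 0.222.
A headcount ratio of at most 5% allows at most ⌊0.05 × 9⌋ = 0 poor individuals.
So at least 2 − 0 = 2 must be lifted.

2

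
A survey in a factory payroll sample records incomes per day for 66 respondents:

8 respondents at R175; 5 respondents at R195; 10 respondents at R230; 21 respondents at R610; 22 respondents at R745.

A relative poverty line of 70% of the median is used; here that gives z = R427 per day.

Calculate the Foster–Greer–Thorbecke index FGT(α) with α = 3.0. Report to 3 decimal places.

0.052

Poor units: 8×R175, 5×R195, 10×R230 (q = 23 of N = 66).
Relative gaps: (427−175)/427 = 0.5902 (×8); (427−195)/427 = 0.5433 (×5); (427−230)/427 = 0.4614 (×10).
Raised to α = 3.0: 0.20555 (×8); 0.16039 (×5); 0.09820 (×10).
Sum = 3.428366; FGT(3.0) = 3.428366 / 66 = 0.052.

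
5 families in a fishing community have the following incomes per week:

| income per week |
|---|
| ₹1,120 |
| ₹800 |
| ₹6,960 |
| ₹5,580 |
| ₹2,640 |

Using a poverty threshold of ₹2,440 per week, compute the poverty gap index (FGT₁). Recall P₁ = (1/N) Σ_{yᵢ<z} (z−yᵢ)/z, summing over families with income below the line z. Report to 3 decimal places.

Incomes under z: ₹800, ₹1,120 (q = 2 of N = 5).
Gap ratios (z−y)/z: (2440−800)/2440 = 0.6721; (2440−1120)/2440 = 0.5410.
Sum of shortfalls = 1.213115; P₁ averages over all N: 1.213115 / 5 = 0.243.

0.243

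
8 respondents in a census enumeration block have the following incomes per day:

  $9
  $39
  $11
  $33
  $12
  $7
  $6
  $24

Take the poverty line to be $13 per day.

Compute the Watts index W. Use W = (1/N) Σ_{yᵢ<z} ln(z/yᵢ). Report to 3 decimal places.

Below the line: $6, $7, $9, $11, $12 (q = 5 of N = 8).
Log gaps: ln(13/6) = 0.7732; ln(13/7) = 0.6190; ln(13/9) = 0.3677; ln(13/11) = 0.1671; ln(13/12) = 0.0800.
W = 2.007051 / 8 = 0.251.

0.251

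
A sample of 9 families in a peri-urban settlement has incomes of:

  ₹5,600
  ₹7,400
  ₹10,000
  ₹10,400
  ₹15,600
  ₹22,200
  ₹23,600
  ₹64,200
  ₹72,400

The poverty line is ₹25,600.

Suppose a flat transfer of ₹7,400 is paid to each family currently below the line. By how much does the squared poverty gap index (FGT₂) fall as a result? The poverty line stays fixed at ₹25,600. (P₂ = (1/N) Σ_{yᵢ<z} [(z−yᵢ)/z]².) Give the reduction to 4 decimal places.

0.1544

Before: below the line — ₹5,600, ₹7,400, ₹10,000, ₹10,400, ₹15,600, ₹22,200, ₹23,600; squared poverty gap index (FGT₂) = 0.223999.
After the ₹7,400 transfer: below the line — ₹13,000, ₹14,800, ₹17,400, ₹17,800, ₹23,000; squared poverty gap index (FGT₂) = 0.069553.
Reduction = 0.223999 − 0.069553 = 0.1544.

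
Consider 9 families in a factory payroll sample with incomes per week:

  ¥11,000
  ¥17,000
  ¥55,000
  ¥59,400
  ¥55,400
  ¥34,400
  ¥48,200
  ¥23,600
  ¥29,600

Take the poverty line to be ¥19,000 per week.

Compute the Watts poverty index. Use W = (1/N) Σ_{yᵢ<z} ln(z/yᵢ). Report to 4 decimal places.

Below z: ¥11,000, ¥17,000 (q = 2 of N = 9).
Log shortfalls: ln(19000/11000) = 0.5465; ln(19000/17000) = 0.1112.
W = 0.657769 / 9 = 0.0731.

0.0731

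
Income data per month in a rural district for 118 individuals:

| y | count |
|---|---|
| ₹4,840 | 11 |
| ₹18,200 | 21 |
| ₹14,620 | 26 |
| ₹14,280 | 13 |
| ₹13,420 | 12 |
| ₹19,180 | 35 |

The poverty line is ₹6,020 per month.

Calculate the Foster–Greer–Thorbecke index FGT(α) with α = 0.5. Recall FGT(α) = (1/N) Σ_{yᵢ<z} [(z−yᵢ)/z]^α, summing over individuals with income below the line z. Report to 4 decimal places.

Incomes under z: 11×₹4,840 (q = 11 of N = 118).
Gap ratios (z−y)/z: (6020−4840)/6020 = 0.1960 (×11).
Raised to α = 0.5: 0.44273 (×11).
Sum = 4.870073; FGT(0.5) = 4.870073 / 118 = 0.0413.

0.0413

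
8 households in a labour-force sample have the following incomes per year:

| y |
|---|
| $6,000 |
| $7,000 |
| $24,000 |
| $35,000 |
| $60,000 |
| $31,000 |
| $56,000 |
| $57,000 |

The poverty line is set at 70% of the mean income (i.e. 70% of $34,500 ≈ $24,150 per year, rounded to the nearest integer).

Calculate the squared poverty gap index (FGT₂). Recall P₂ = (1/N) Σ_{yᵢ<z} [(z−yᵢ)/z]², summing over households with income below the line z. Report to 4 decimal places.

0.1336

Below z: $6,000, $7,000, $24,000 (q = 3 of N = 8).
Shortfall ratios: (24150−6000)/24150 = 0.7516; (24150−7000)/24150 = 0.7101; (24150−24000)/24150 = 0.0062.
Squared: 0.5648; 0.5043; 0.0000.
Sum = 1.069176; P₂ = 1.069176 / 8 = 0.1336.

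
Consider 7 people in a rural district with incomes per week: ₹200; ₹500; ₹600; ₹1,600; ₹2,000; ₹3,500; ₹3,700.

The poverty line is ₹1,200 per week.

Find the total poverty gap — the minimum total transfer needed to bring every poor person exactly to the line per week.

₹2,300

Below the line: ₹200, ₹500, ₹600 (q = 3 of N = 7).
Individual gaps: 1200−200 = 1000; 1200−500 = 700; 1200−600 = 600.
Aggregate gap = ₹2,300.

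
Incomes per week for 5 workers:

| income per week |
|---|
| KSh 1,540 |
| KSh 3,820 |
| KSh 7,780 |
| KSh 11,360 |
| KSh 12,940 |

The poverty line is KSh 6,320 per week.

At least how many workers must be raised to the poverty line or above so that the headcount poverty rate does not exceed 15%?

Currently q = 2 of N = 5 are below the line (H = 0.400).
A headcount ratio of at most 15% allows at most ⌊0.15 × 5⌋ = 0 poor workers.
So at least 2 − 0 = 2 must be lifted.

2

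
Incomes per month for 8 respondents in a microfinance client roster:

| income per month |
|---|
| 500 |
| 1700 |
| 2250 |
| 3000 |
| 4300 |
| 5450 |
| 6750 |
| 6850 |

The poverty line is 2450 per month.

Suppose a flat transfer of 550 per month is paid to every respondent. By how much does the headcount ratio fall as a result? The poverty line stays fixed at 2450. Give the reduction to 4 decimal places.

0.1250

Before: below the line — 500, 1700, 2250; headcount ratio = 0.375000.
After the 550 transfer: below the line — 1050, 2250; headcount ratio = 0.250000.
Reduction = 0.375000 − 0.250000 = 0.1250.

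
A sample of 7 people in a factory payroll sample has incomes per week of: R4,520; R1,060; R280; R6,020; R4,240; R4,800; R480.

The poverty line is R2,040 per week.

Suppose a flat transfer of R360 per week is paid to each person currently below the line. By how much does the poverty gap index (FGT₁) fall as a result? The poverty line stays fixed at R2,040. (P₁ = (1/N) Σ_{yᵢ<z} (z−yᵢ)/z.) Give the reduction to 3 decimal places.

0.076

Before: below the line — R280, R480, R1,060; poverty gap index (FGT₁) = 0.30112.
After the R360 transfer: below the line — R640, R840, R1,420; poverty gap index (FGT₁) = 0.22549.
Reduction = 0.30112 − 0.22549 = 0.076.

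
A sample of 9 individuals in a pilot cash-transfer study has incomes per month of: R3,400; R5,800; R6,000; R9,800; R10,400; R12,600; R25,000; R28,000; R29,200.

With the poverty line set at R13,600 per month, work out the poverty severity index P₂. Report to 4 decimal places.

Below the line: R3,400, R5,800, R6,000, R9,800, R10,400, R12,600 (q = 6 of N = 9).
Gap ratios (z−y)/z: (13600−3400)/13600 = 0.7500; (13600−5800)/13600 = 0.5735; (13600−6000)/13600 = 0.5588; (13600−9800)/13600 = 0.2794; (13600−10400)/13600 = 0.2353; (13600−12600)/13600 = 0.0735.
Squared: 0.5625; 0.3289; 0.3123; 0.0781; 0.0554; 0.0054.
Sum = 1.342561; P₂ = 1.342561 / 9 = 0.1492.

0.1492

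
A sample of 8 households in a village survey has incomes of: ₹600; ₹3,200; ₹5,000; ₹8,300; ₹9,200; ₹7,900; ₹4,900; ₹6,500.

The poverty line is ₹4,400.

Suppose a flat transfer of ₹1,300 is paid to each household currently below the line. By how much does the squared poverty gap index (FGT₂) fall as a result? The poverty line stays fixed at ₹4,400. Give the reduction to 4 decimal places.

Before: below the line — ₹600, ₹3,200; squared poverty gap index (FGT₂) = 0.102531.
After the ₹1,300 transfer: below the line — ₹1,900; squared poverty gap index (FGT₂) = 0.040354.
Reduction = 0.102531 − 0.040354 = 0.0622.

0.0622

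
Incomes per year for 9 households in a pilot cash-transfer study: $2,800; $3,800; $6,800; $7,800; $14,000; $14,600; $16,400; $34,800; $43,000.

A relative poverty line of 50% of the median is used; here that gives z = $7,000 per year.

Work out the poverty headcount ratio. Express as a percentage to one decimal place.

33.3%

3 of the 9 households have income below $7,000.
H = 3/9 = 33.3%.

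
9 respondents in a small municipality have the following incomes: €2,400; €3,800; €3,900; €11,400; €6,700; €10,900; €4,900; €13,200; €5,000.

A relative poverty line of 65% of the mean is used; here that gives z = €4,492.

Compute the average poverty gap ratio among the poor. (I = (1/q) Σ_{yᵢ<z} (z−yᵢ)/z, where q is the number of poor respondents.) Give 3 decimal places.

0.251

Below z: €2,400, €3,800, €3,900 (q = 3 of N = 9).
Relative gaps: 0.4657, 0.1541, 0.1318; sum = 0.751558.
I averages over the q = 3 poor units only: 0.751558 / 3 = 0.251.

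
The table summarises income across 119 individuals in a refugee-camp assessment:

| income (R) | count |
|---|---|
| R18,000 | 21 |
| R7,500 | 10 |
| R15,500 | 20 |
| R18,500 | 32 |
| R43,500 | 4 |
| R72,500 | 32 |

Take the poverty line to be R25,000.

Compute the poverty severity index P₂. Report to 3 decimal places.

0.097

Below z: 10×R7,500, 20×R15,500, 21×R18,000, 32×R18,500 (q = 83 of N = 119).
Shortfall ratios: (25000−7500)/25000 = 0.7000 (×10); (25000−15500)/25000 = 0.3800 (×20); (25000−18000)/25000 = 0.2800 (×21); (25000−18500)/25000 = 0.2600 (×32).
Squared: 0.4900 (×10); 0.1444 (×20); 0.0784 (×21); 0.0676 (×32).
Sum = 11.597600; P₂ = 11.597600 / 119 = 0.097.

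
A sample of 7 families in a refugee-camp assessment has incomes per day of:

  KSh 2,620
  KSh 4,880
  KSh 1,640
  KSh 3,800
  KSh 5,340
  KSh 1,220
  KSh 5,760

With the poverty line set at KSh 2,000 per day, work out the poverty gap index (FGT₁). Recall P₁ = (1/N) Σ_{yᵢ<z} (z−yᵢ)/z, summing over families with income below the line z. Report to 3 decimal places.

Below the line: KSh 1,220, KSh 1,640 (q = 2 of N = 7).
Shortfall ratios: (2000−1220)/2000 = 0.3900; (2000−1640)/2000 = 0.1800.
Σ = 0.570000. Dividing by the full population N = 7 gives P₁ = 0.081.

0.081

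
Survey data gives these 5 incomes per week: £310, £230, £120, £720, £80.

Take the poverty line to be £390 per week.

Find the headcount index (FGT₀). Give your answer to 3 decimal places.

0.800

4 of the 5 families have income below £390.
H = 4/5 = 0.800.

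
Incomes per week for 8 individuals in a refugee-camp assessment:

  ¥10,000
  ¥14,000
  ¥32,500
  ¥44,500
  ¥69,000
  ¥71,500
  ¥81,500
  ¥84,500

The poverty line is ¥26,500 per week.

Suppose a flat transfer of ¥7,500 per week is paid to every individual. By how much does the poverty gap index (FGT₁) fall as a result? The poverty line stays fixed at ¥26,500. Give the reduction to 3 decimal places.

Before: below the line — ¥10,000, ¥14,000; poverty gap index (FGT₁) = 0.13679.
After the ¥7,500 transfer: below the line — ¥17,500, ¥21,500; poverty gap index (FGT₁) = 0.06604.
Reduction = 0.13679 − 0.06604 = 0.071.

0.071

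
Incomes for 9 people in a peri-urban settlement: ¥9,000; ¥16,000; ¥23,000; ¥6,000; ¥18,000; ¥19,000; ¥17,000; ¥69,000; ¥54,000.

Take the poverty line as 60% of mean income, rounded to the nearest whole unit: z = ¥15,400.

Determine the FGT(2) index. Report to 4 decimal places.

0.0606

Incomes under z: ¥6,000, ¥9,000 (q = 2 of N = 9).
Gap ratios (z−y)/z: (15400−6000)/15400 = 0.6104; (15400−9000)/15400 = 0.4156.
Squared: 0.3726; 0.1727.
Sum = 0.545286; P₂ = 0.545286 / 9 = 0.0606.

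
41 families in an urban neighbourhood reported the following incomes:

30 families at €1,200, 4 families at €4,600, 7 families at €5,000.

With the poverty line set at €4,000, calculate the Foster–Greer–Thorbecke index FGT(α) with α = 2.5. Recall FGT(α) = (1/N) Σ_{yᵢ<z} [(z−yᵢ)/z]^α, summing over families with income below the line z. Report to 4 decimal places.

0.3000

Incomes under z: 30×€1,200 (q = 30 of N = 41).
Gap ratios (z−y)/z: (4000−1200)/4000 = 0.7000 (×30).
Raised to α = 2.5: 0.40996 (×30).
Sum = 12.298902; FGT(2.5) = 12.298902 / 41 = 0.3000.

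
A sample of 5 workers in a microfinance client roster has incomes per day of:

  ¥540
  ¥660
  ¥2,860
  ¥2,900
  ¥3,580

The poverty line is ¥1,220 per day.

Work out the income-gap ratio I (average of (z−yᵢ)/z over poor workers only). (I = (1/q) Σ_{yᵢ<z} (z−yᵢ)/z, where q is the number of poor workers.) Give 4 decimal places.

0.5082

Below z: ¥540, ¥660 (q = 2 of N = 5).
Shortfall ratios (z−y)/z: 0.5574, 0.4590; sum = 1.016393.
I averages over the q = 2 poor units only: 1.016393 / 2 = 0.5082.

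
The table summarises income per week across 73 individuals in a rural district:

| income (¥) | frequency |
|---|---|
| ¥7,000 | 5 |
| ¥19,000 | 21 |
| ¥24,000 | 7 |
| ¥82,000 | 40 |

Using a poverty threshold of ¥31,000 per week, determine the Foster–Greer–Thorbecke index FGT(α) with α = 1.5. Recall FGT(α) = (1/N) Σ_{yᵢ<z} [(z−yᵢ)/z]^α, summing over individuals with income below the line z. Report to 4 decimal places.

0.1262

Poor units: 5×¥7,000, 21×¥19,000, 7×¥24,000 (q = 33 of N = 73).
Relative gaps: (31000−7000)/31000 = 0.7742 (×5); (31000−19000)/31000 = 0.3871 (×21); (31000−24000)/31000 = 0.2258 (×7).
Raised to α = 1.5: 0.68120 (×5); 0.24084 (×21); 0.10730 (×7).
Sum = 9.214754; FGT(1.5) = 9.214754 / 73 = 0.1262.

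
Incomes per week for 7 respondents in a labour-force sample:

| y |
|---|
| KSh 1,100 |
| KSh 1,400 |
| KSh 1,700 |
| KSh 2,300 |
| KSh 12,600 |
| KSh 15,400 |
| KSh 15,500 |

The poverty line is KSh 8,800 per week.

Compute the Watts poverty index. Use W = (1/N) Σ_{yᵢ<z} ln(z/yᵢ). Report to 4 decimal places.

0.9862

Poor units: KSh 1,100, KSh 1,400, KSh 1,700, KSh 2,300 (q = 4 of N = 7).
Log shortfalls: ln(8800/1100) = 2.0794; ln(8800/1400) = 1.8383; ln(8800/1700) = 1.6441; ln(8800/2300) = 1.3418.
W = 6.903687 / 7 = 0.9862.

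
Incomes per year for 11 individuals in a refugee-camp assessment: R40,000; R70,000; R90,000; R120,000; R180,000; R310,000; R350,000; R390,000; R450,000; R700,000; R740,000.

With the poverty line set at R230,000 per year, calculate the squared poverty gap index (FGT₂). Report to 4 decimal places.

0.1648

Poor units: R40,000, R70,000, R90,000, R120,000, R180,000 (q = 5 of N = 11).
Gap ratios (z−y)/z: (230000−40000)/230000 = 0.8261; (230000−70000)/230000 = 0.6957; (230000−90000)/230000 = 0.6087; (230000−120000)/230000 = 0.4783; (230000−180000)/230000 = 0.2174.
Squared: 0.6824; 0.4839; 0.3705; 0.2287; 0.0473.
Sum = 1.812854; P₂ = 1.812854 / 11 = 0.1648.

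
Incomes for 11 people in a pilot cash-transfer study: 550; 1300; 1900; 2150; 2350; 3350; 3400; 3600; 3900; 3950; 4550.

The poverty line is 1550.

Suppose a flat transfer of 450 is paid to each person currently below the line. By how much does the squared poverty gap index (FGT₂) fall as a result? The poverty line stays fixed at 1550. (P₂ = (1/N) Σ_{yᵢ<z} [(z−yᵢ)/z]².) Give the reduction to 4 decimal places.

Before: below the line — 550, 1300; squared poverty gap index (FGT₂) = 0.040204.
After the 450 transfer: below the line — 1000; squared poverty gap index (FGT₂) = 0.011446.
Reduction = 0.040204 − 0.011446 = 0.0288.

0.0288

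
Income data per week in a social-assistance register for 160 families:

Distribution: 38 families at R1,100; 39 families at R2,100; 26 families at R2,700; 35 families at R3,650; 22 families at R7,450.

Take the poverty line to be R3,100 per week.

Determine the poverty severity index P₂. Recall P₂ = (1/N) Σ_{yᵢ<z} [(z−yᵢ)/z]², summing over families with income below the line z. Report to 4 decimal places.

Below z: 38×R1,100, 39×R2,100, 26×R2,700 (q = 103 of N = 160).
Shortfall ratios: (3100−1100)/3100 = 0.6452 (×38); (3100−2100)/3100 = 0.3226 (×39); (3100−2700)/3100 = 0.1290 (×26).
Squared: 0.4162 (×38); 0.1041 (×39); 0.0166 (×26).
Sum = 20.308012; P₂ = 20.308012 / 160 = 0.1269.

0.1269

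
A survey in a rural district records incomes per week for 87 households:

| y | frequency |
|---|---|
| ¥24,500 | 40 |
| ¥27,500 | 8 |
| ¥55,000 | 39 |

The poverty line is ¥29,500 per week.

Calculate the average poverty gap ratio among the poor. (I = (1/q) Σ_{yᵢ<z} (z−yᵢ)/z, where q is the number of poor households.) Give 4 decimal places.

0.1525

Poor units: 40×¥24,500, 8×¥27,500 (q = 48 of N = 87).
Shortfall ratios (z−y)/z: 0.1695 (×40), 0.0678 (×8); sum = 7.322034.
I averages over the q = 48 poor units only: 7.322034 / 48 = 0.1525.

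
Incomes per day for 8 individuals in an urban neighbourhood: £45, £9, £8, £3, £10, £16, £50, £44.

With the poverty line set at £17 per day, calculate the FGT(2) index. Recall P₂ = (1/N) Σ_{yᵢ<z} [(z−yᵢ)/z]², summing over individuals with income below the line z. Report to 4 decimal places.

0.1691

Below the line: £3, £8, £9, £10, £16 (q = 5 of N = 8).
Gap ratios (z−y)/z: (17−3)/17 = 0.8235; (17−8)/17 = 0.5294; (17−9)/17 = 0.4706; (17−10)/17 = 0.4118; (17−16)/17 = 0.0588.
Squared: 0.6782; 0.2803; 0.2215; 0.1696; 0.0035.
Sum = 1.352941; P₂ = 1.352941 / 8 = 0.1691.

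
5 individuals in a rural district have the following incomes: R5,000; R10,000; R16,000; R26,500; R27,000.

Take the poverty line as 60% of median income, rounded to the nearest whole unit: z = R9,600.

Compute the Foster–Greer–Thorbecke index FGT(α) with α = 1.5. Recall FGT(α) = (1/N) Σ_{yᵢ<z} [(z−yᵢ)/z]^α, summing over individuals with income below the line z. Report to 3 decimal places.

0.066

Below the line: R5,000 (q = 1 of N = 5).
Relative gaps: (9600−5000)/9600 = 0.4792.
Raised to α = 1.5: 0.33169.
Sum = 0.331688; FGT(1.5) = 0.331688 / 5 = 0.066.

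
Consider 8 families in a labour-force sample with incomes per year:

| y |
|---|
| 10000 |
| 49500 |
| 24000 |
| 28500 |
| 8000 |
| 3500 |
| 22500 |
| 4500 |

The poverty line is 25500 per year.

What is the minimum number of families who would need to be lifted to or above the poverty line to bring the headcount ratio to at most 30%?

4

6 of the 8 families are poor, so H = 6/8 = 0.750.
A headcount ratio of at most 30% allows at most ⌊0.30 × 8⌋ = 2 poor families.
So at least 6 − 2 = 4 must be lifted.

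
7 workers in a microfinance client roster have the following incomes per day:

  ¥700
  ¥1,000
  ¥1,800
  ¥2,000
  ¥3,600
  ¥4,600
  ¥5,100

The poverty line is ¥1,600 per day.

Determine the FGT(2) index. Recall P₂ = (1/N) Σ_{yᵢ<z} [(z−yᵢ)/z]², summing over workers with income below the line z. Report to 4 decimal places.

0.0653

Incomes under z: ¥700, ¥1,000 (q = 2 of N = 7).
Normalized shortfalls: (1600−700)/1600 = 0.5625; (1600−1000)/1600 = 0.3750.
Squared: 0.3164; 0.1406.
Sum = 0.457031; P₂ = 0.457031 / 7 = 0.0653.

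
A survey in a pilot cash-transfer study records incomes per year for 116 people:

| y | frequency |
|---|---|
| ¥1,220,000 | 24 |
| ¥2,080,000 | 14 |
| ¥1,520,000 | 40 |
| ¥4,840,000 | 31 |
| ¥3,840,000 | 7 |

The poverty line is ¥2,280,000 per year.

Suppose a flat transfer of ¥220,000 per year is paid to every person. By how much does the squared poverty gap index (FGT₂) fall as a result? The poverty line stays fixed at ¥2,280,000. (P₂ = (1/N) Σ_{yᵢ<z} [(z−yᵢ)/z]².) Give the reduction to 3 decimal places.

Before: below the line — 24×¥1,220,000, 40×¥1,520,000, 14×¥2,080,000; squared poverty gap index (FGT₂) = 0.08396.
After the ¥220,000 transfer: below the line — 24×¥1,440,000, 40×¥1,740,000; squared poverty gap index (FGT₂) = 0.04743.
Reduction = 0.08396 − 0.04743 = 0.037.

0.037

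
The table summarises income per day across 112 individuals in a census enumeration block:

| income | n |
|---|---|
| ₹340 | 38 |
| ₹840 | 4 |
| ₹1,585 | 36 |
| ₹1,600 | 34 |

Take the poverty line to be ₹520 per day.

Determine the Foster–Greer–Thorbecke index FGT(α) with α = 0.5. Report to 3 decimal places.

Incomes under z: 38×₹340 (q = 38 of N = 112).
Relative gaps: (520−340)/520 = 0.3462 (×38).
Raised to α = 0.5: 0.58835 (×38).
Sum = 22.357239; FGT(0.5) = 22.357239 / 112 = 0.200.

0.200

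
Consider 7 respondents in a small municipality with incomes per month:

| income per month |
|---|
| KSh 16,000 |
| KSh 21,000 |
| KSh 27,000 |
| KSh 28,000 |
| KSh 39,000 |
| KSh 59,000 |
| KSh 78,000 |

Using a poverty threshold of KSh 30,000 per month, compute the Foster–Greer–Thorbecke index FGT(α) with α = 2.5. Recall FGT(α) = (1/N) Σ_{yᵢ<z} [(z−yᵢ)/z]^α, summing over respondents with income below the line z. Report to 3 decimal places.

0.029

Incomes under z: KSh 16,000, KSh 21,000, KSh 27,000, KSh 28,000 (q = 4 of N = 7).
Normalized shortfalls: (30000−16000)/30000 = 0.4667; (30000−21000)/30000 = 0.3000; (30000−27000)/30000 = 0.1000; (30000−28000)/30000 = 0.0667.
Raised to α = 2.5: 0.14877; 0.04930; 0.00316; 0.00115.
Sum = 0.202375; FGT(2.5) = 0.202375 / 7 = 0.029.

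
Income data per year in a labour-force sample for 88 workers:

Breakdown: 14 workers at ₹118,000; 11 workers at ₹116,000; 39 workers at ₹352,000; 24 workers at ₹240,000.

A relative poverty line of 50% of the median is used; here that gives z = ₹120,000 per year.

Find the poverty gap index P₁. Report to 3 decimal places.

0.007

Incomes under z: 11×₹116,000, 14×₹118,000 (q = 25 of N = 88).
Shortfall ratios: (120000−116000)/120000 = 0.0333 (×11); (120000−118000)/120000 = 0.0167 (×14).
Σ = 0.600000. Dividing by the full population N = 88 gives P₁ = 0.007.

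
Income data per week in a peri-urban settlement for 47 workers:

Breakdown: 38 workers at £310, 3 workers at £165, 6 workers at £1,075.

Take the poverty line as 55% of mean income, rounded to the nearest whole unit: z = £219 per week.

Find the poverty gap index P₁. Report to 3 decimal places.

0.016

Incomes under z: 3×£165 (q = 3 of N = 47).
Relative gaps: (219−165)/219 = 0.2466 (×3).
Σ = 0.739726. Dividing by the full population N = 47 gives P₁ = 0.016.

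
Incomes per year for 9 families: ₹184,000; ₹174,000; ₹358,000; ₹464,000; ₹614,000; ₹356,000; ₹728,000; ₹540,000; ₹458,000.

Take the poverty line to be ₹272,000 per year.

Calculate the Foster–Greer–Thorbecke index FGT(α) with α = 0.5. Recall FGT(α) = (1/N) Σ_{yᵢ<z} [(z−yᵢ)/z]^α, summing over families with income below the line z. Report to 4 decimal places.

0.1299

Below z: ₹174,000, ₹184,000 (q = 2 of N = 9).
Normalized shortfalls: (272000−174000)/272000 = 0.3603; (272000−184000)/272000 = 0.3235.
Raised to α = 0.5: 0.60025; 0.56880.
Sum = 1.169042; FGT(0.5) = 1.169042 / 9 = 0.1299.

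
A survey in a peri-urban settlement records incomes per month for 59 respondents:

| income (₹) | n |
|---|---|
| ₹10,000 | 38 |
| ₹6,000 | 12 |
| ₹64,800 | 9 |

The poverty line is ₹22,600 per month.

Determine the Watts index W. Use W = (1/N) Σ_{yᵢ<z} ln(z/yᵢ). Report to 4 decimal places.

0.7949

Below the line: 12×₹6,000, 38×₹10,000 (q = 50 of N = 59).
Log gaps: ln(22600/6000) = 1.3262 (×12); ln(22600/10000) = 0.8154 (×38).
W = 46.898148 / 59 = 0.7949.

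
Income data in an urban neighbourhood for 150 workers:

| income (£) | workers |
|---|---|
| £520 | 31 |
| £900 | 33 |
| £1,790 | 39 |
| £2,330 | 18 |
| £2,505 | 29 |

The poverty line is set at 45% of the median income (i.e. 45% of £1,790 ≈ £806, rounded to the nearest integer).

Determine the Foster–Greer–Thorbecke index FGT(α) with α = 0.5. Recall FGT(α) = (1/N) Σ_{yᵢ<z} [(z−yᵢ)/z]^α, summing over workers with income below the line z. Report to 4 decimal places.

Poor units: 31×£520 (q = 31 of N = 150).
Shortfall ratios: (806−520)/806 = 0.3548 (×31).
Raised to α = 0.5: 0.59568 (×31).
Sum = 18.466185; FGT(0.5) = 18.466185 / 150 = 0.1231.

0.1231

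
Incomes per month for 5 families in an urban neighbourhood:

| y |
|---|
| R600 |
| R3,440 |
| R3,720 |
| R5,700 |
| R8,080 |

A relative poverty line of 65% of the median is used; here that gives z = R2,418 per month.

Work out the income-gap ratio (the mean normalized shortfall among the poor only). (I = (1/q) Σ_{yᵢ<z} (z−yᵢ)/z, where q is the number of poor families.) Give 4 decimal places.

0.7519

Incomes under z: R600 (q = 1 of N = 5).
Shortfall ratios (z−y)/z: 0.7519; sum = 0.751861.
The income-gap ratio divides by q (the poor only): 0.751861 / 1 = 0.7519.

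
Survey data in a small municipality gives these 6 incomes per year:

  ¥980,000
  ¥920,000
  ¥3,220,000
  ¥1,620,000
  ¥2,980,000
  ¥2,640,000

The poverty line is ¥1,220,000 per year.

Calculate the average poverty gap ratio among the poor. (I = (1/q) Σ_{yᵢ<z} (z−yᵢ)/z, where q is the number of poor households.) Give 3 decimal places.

0.221

Below the line: ¥920,000, ¥980,000 (q = 2 of N = 6).
Relative gaps: 0.2459, 0.1967; sum = 0.442623.
I averages over the q = 2 poor units only: 0.442623 / 2 = 0.221.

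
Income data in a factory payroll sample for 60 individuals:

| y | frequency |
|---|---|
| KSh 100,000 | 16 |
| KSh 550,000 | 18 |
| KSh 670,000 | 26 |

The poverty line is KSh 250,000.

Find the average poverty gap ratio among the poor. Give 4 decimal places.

Incomes under z: 16×KSh 100,000 (q = 16 of N = 60).
Relative gaps: 0.6000 (×16); sum = 9.600000.
I averages over the q = 16 poor units only: 9.600000 / 16 = 0.6000.

0.6000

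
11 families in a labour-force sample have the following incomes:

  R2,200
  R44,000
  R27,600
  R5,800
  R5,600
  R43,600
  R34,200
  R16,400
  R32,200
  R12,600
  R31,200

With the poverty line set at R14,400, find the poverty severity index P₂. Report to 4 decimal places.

0.1330

Poor units: R2,200, R5,600, R5,800, R12,600 (q = 4 of N = 11).
Normalized shortfalls: (14400−2200)/14400 = 0.8472; (14400−5600)/14400 = 0.6111; (14400−5800)/14400 = 0.5972; (14400−12600)/14400 = 0.1250.
Squared: 0.7178; 0.3735; 0.3567; 0.0156.
Sum = 1.463542; P₂ = 1.463542 / 11 = 0.1330.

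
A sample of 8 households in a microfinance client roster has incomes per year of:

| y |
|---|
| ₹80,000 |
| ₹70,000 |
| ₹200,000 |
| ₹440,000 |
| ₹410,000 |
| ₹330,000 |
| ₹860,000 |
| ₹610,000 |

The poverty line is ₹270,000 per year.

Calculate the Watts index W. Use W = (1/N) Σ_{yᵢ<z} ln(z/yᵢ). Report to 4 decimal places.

0.3583

Incomes under z: ₹70,000, ₹80,000, ₹200,000 (q = 3 of N = 8).
Log shortfalls: ln(270000/70000) = 1.3499; ln(270000/80000) = 1.2164; ln(270000/200000) = 0.3001.
W = 2.866427 / 8 = 0.3583.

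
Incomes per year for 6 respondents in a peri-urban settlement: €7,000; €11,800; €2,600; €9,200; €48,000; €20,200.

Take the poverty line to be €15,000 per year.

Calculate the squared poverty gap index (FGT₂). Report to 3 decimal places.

0.194

Poor units: €2,600, €7,000, €9,200, €11,800 (q = 4 of N = 6).
Relative gaps: (15000−2600)/15000 = 0.8267; (15000−7000)/15000 = 0.5333; (15000−9200)/15000 = 0.3867; (15000−11800)/15000 = 0.2133.
Squared: 0.6834; 0.2844; 0.1495; 0.0455.
Sum = 1.162844; P₂ = 1.162844 / 6 = 0.194.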